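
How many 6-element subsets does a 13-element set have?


C(n,k) = n! / (k!(n-k)!)
C(13,6) = 13! / (6!7!)
= 1716

C(13,6) = 1716


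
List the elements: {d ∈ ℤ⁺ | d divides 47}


Checking each candidate:
Condition: positive divisors of 47
Result = {1, 47}

{1, 47}


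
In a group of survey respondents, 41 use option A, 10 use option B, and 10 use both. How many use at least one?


|A ∪ B| = |A| + |B| - |A ∩ B|
= 41 + 10 - 10
= 41

|A ∪ B| = 41


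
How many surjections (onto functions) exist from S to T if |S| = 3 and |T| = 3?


n = |S| = 3, k = |T| = 3. Surjections via inclusion-exclusion:
S(n,k) = Σ(-1)^i × C(k,i) × (k-i)^n, i=0 to k
i=0: (-1)^0×C(3,0)×3^3 = 27
i=1: (-1)^1×C(3,1)×2^3 = -24
i=2: (-1)^2×C(3,2)×1^3 = 3
i=3: (-1)^3×C(3,3)×0^3 = 0
Total = 6

Number of surjections = 6


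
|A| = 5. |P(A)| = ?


Number of subsets = 2^n
= 2^5
= 32

|P(A)| = 32


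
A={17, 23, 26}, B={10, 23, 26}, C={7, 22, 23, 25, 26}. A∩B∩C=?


A ∩ B = {23, 26}
(A ∩ B) ∩ C = {23, 26}

A ∩ B ∩ C = {23, 26}


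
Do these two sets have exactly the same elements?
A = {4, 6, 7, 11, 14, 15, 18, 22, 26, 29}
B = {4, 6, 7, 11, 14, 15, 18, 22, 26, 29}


Two sets are equal iff they have exactly the same elements.
A = {4, 6, 7, 11, 14, 15, 18, 22, 26, 29}
B = {4, 6, 7, 11, 14, 15, 18, 22, 26, 29}
Same elements → A = B

Yes, A = B


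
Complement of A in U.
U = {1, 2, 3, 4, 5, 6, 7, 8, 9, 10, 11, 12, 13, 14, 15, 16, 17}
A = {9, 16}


Aᶜ = U \ A = elements in U but not in A
U = {1, 2, 3, 4, 5, 6, 7, 8, 9, 10, 11, 12, 13, 14, 15, 16, 17}
A = {9, 16}
Aᶜ = {1, 2, 3, 4, 5, 6, 7, 8, 10, 11, 12, 13, 14, 15, 17}

Aᶜ = {1, 2, 3, 4, 5, 6, 7, 8, 10, 11, 12, 13, 14, 15, 17}


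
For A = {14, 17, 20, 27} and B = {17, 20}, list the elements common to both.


A ∩ B = elements in both A and B
A = {14, 17, 20, 27}
B = {17, 20}
A ∩ B = {17, 20}

A ∩ B = {17, 20}


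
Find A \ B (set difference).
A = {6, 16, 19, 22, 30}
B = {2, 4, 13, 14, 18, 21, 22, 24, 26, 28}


A \ B = elements in A but not in B
A = {6, 16, 19, 22, 30}
B = {2, 4, 13, 14, 18, 21, 22, 24, 26, 28}
Remove from A any elements in B
A \ B = {6, 16, 19, 30}

A \ B = {6, 16, 19, 30}


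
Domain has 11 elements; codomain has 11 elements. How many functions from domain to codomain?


Each of |A| = 11 inputs maps to any of |B| = 11 outputs.
# functions = |B|^|A| = 11^11
= 285311670611

Number of functions = 285311670611


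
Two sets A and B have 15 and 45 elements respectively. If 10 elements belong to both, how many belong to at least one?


|A ∪ B| = |A| + |B| - |A ∩ B|
= 15 + 45 - 10
= 50

|A ∪ B| = 50


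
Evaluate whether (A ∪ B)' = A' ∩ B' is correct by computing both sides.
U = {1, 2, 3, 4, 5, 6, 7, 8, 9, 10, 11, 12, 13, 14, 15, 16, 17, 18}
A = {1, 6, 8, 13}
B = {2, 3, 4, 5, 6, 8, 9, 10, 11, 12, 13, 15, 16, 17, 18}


LHS: A ∪ B = {1, 2, 3, 4, 5, 6, 8, 9, 10, 11, 12, 13, 15, 16, 17, 18}
(A ∪ B)' = U \ (A ∪ B) = {7, 14}
A' = {2, 3, 4, 5, 7, 9, 10, 11, 12, 14, 15, 16, 17, 18}, B' = {1, 7, 14}
Claimed RHS: A' ∩ B' = {7, 14}
Identity is VALID: LHS = RHS = {7, 14} ✓

Identity is valid. (A ∪ B)' = A' ∩ B' = {7, 14}


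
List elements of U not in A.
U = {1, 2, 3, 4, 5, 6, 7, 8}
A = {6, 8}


Aᶜ = U \ A = elements in U but not in A
U = {1, 2, 3, 4, 5, 6, 7, 8}
A = {6, 8}
Aᶜ = {1, 2, 3, 4, 5, 7}

Aᶜ = {1, 2, 3, 4, 5, 7}


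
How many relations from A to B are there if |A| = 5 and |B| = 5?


A relation from A to B is any subset of A × B.
|A × B| = 5 × 5 = 25
# relations = 2^|A × B| = 2^25 = 33554432

Number of relations = 33554432


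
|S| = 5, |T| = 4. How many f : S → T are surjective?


n = |S| = 5, k = |T| = 4. Surjections via inclusion-exclusion:
S(n,k) = Σ(-1)^i × C(k,i) × (k-i)^n, i=0 to k
i=0: (-1)^0×C(4,0)×4^5 = 1024
i=1: (-1)^1×C(4,1)×3^5 = -972
i=2: (-1)^2×C(4,2)×2^5 = 192
i=3: (-1)^3×C(4,3)×1^5 = -4
i=4: (-1)^4×C(4,4)×0^5 = 0
Total = 240

Number of surjections = 240


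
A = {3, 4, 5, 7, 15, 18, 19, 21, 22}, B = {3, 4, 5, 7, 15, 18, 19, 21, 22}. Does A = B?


Two sets are equal iff they have exactly the same elements.
A = {3, 4, 5, 7, 15, 18, 19, 21, 22}
B = {3, 4, 5, 7, 15, 18, 19, 21, 22}
Same elements → A = B

Yes, A = B


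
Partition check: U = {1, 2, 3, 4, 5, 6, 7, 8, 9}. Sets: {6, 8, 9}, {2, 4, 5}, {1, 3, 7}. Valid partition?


A partition requires: (1) non-empty parts, (2) pairwise disjoint, (3) union = U
Parts: {6, 8, 9}, {2, 4, 5}, {1, 3, 7}
Union of parts: {1, 2, 3, 4, 5, 6, 7, 8, 9}
U = {1, 2, 3, 4, 5, 6, 7, 8, 9}
All non-empty? True
Pairwise disjoint? True
Covers U? True

Yes, valid partition


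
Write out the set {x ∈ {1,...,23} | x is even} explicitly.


Checking each candidate:
Condition: even numbers in {1,...,23}
Result = {2, 4, 6, 8, 10, 12, 14, 16, 18, 20, 22}

{2, 4, 6, 8, 10, 12, 14, 16, 18, 20, 22}


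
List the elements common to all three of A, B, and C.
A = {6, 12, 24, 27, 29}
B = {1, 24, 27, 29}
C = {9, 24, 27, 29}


A ∩ B = {24, 27, 29}
(A ∩ B) ∩ C = {24, 27, 29}

A ∩ B ∩ C = {24, 27, 29}


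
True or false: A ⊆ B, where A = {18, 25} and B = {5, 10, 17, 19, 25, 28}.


A ⊆ B means every element of A is in B.
Elements in A not in B: {18}
So A ⊄ B.

No, A ⊄ B


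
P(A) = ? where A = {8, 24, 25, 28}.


|A| = 4, so |P(A)| = 2^4 = 16
Enumerate subsets by cardinality (0 to 4):
∅, {8}, {24}, {25}, {28}, {8, 24}, {8, 25}, {8, 28}, {24, 25}, {24, 28}, {25, 28}, {8, 24, 25}, {8, 24, 28}, {8, 25, 28}, {24, 25, 28}, {8, 24, 25, 28}

P(A) has 16 subsets: ∅, {8}, {24}, {25}, {28}, {8, 24}, {8, 25}, {8, 28}, {24, 25}, {24, 28}, {25, 28}, {8, 24, 25}, {8, 24, 28}, {8, 25, 28}, {24, 25, 28}, {8, 24, 25, 28}


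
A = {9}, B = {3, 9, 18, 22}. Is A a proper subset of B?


A ⊂ B requires: A ⊆ B AND A ≠ B.
A ⊆ B? Yes
A = B? No
A ⊂ B: Yes (A is a proper subset of B)

Yes, A ⊂ B


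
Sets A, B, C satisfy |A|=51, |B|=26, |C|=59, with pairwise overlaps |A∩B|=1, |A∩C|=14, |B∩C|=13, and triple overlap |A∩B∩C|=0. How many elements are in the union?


|A∪B∪C| = |A|+|B|+|C| - |A∩B|-|A∩C|-|B∩C| + |A∩B∩C|
= 51+26+59 - 1-14-13 + 0
= 136 - 28 + 0
= 108

|A ∪ B ∪ C| = 108


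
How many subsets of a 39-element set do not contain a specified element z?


Subsets of A avoiding z are subsets of A \ {z}, which has 38 elements.
Count = 2^(n-1) = 2^38
= 274877906944

Number of subsets avoiding z = 274877906944


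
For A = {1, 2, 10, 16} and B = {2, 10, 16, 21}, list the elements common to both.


A ∩ B = elements in both A and B
A = {1, 2, 10, 16}
B = {2, 10, 16, 21}
A ∩ B = {2, 10, 16}

A ∩ B = {2, 10, 16}


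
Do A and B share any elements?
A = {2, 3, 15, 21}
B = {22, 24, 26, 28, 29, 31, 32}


Disjoint means A ∩ B = ∅.
A ∩ B = ∅
A ∩ B = ∅, so A and B are disjoint.

No — A and B share no elements (A ∩ B = ∅), so they are disjoint


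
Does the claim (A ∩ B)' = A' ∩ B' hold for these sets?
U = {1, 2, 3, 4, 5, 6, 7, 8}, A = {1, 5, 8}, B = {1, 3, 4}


LHS: A ∩ B = {1}
(A ∩ B)' = U \ (A ∩ B) = {2, 3, 4, 5, 6, 7, 8}
A' = {2, 3, 4, 6, 7}, B' = {2, 5, 6, 7, 8}
Claimed RHS: A' ∩ B' = {2, 6, 7}
Identity is INVALID: LHS = {2, 3, 4, 5, 6, 7, 8} but the RHS claimed here equals {2, 6, 7}. The correct form is (A ∩ B)' = A' ∪ B'.

Identity is invalid: (A ∩ B)' = {2, 3, 4, 5, 6, 7, 8} but A' ∩ B' = {2, 6, 7}. The correct De Morgan law is (A ∩ B)' = A' ∪ B'.


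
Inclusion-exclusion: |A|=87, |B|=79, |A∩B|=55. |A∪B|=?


|A ∪ B| = |A| + |B| - |A ∩ B|
= 87 + 79 - 55
= 111

|A ∪ B| = 111


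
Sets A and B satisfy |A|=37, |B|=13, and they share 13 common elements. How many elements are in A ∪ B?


|A ∪ B| = |A| + |B| - |A ∩ B|
= 37 + 13 - 13
= 37

|A ∪ B| = 37


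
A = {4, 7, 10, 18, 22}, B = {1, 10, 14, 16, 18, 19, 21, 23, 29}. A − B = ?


A \ B = elements in A but not in B
A = {4, 7, 10, 18, 22}
B = {1, 10, 14, 16, 18, 19, 21, 23, 29}
Remove from A any elements in B
A \ B = {4, 7, 22}

A \ B = {4, 7, 22}


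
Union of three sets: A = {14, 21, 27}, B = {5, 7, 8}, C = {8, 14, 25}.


A ∪ B = {5, 7, 8, 14, 21, 27}
(A ∪ B) ∪ C = {5, 7, 8, 14, 21, 25, 27}

A ∪ B ∪ C = {5, 7, 8, 14, 21, 25, 27}


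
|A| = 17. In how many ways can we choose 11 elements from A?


C(n,k) = n! / (k!(n-k)!)
C(17,11) = 17! / (11!6!)
= 12376

C(17,11) = 12376


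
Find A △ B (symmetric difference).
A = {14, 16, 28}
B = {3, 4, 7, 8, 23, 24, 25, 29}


A △ B = (A \ B) ∪ (B \ A) = elements in exactly one of A or B
A \ B = {14, 16, 28}
B \ A = {3, 4, 7, 8, 23, 24, 25, 29}
A △ B = {3, 4, 7, 8, 14, 16, 23, 24, 25, 28, 29}

A △ B = {3, 4, 7, 8, 14, 16, 23, 24, 25, 28, 29}


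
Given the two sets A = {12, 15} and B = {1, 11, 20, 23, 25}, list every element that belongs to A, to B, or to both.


A ∪ B = all elements in A or B (or both)
A = {12, 15}
B = {1, 11, 20, 23, 25}
A ∪ B = {1, 11, 12, 15, 20, 23, 25}

A ∪ B = {1, 11, 12, 15, 20, 23, 25}


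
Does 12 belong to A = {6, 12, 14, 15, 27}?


A = {6, 12, 14, 15, 27}
Checking if 12 is in A
12 is in A → True

12 ∈ A


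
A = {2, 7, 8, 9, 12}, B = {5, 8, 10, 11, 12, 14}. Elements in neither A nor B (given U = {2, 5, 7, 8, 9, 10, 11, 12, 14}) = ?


A = {2, 7, 8, 9, 12}
B = {5, 8, 10, 11, 12, 14}
Region: in neither A nor B (given U = {2, 5, 7, 8, 9, 10, 11, 12, 14})
Elements: ∅

Elements in neither A nor B (given U = {2, 5, 7, 8, 9, 10, 11, 12, 14}): ∅


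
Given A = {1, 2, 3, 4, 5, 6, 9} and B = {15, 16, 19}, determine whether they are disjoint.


Disjoint means A ∩ B = ∅.
A ∩ B = ∅
A ∩ B = ∅, so A and B are disjoint.

Yes, A and B are disjoint


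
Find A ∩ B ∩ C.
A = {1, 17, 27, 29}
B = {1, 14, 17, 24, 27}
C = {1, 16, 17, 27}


A ∩ B = {1, 17, 27}
(A ∩ B) ∩ C = {1, 17, 27}

A ∩ B ∩ C = {1, 17, 27}


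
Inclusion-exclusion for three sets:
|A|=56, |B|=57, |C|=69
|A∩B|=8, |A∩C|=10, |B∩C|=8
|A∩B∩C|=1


|A∪B∪C| = |A|+|B|+|C| - |A∩B|-|A∩C|-|B∩C| + |A∩B∩C|
= 56+57+69 - 8-10-8 + 1
= 182 - 26 + 1
= 157

|A ∪ B ∪ C| = 157


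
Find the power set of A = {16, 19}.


|A| = 2, so |P(A)| = 2^2 = 4
Enumerate subsets by cardinality (0 to 2):
∅, {16}, {19}, {16, 19}

P(A) has 4 subsets: ∅, {16}, {19}, {16, 19}


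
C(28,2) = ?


C(n,k) = n! / (k!(n-k)!)
C(28,2) = 28! / (2!26!)
= 378

C(28,2) = 378


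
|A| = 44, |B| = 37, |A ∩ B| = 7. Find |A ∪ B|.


|A ∪ B| = |A| + |B| - |A ∩ B|
= 44 + 37 - 7
= 74

|A ∪ B| = 74


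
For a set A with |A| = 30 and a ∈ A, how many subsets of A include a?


Subsets of A containing a correspond to subsets of A \ {a}, which has 29 elements.
Count = 2^(n-1) = 2^29
= 536870912

Number of subsets containing a = 536870912


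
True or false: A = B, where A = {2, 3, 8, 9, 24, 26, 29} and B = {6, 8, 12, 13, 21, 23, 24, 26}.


Two sets are equal iff they have exactly the same elements.
A = {2, 3, 8, 9, 24, 26, 29}
B = {6, 8, 12, 13, 21, 23, 24, 26}
Differences: {2, 3, 6, 9, 12, 13, 21, 23, 29}
A ≠ B

No, A ≠ B


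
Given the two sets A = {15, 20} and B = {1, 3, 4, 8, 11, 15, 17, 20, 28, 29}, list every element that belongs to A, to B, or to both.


A ∪ B = all elements in A or B (or both)
A = {15, 20}
B = {1, 3, 4, 8, 11, 15, 17, 20, 28, 29}
A ∪ B = {1, 3, 4, 8, 11, 15, 17, 20, 28, 29}

A ∪ B = {1, 3, 4, 8, 11, 15, 17, 20, 28, 29}


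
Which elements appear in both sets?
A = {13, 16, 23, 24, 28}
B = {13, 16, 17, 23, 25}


A ∩ B = elements in both A and B
A = {13, 16, 23, 24, 28}
B = {13, 16, 17, 23, 25}
A ∩ B = {13, 16, 23}

A ∩ B = {13, 16, 23}


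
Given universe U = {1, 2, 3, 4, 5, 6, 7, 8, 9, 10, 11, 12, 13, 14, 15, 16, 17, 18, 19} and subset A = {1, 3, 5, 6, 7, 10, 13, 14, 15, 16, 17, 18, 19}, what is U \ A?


Aᶜ = U \ A = elements in U but not in A
U = {1, 2, 3, 4, 5, 6, 7, 8, 9, 10, 11, 12, 13, 14, 15, 16, 17, 18, 19}
A = {1, 3, 5, 6, 7, 10, 13, 14, 15, 16, 17, 18, 19}
Aᶜ = {2, 4, 8, 9, 11, 12}

Aᶜ = {2, 4, 8, 9, 11, 12}


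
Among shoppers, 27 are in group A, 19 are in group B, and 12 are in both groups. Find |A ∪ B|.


|A ∪ B| = |A| + |B| - |A ∩ B|
= 27 + 19 - 12
= 34

|A ∪ B| = 34


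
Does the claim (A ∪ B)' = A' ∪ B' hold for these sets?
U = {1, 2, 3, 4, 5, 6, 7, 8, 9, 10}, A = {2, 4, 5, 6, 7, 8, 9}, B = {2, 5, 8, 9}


LHS: A ∪ B = {2, 4, 5, 6, 7, 8, 9}
(A ∪ B)' = U \ (A ∪ B) = {1, 3, 10}
A' = {1, 3, 10}, B' = {1, 3, 4, 6, 7, 10}
Claimed RHS: A' ∪ B' = {1, 3, 4, 6, 7, 10}
Identity is INVALID: LHS = {1, 3, 10} but the RHS claimed here equals {1, 3, 4, 6, 7, 10}. The correct form is (A ∪ B)' = A' ∩ B'.

Identity is invalid: (A ∪ B)' = {1, 3, 10} but A' ∪ B' = {1, 3, 4, 6, 7, 10}. The correct De Morgan law is (A ∪ B)' = A' ∩ B'.


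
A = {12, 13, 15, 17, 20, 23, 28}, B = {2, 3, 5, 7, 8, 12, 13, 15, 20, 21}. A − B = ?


A \ B = elements in A but not in B
A = {12, 13, 15, 17, 20, 23, 28}
B = {2, 3, 5, 7, 8, 12, 13, 15, 20, 21}
Remove from A any elements in B
A \ B = {17, 23, 28}

A \ B = {17, 23, 28}


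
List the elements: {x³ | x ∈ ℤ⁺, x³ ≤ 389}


Checking each candidate:
Condition: positive perfect cubes ≤ 389
Result = {1, 8, 27, 64, 125, 216, 343}

{1, 8, 27, 64, 125, 216, 343}


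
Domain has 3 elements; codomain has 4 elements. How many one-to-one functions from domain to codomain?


An injection sends each of |A| = 3 inputs to a distinct output in B.
# injections = |B|·(|B|-1)·…·(|B|-|A|+1) = 4! / (4 - 3)!
= 4 × 3 × 2
= 24

Number of injections = 24


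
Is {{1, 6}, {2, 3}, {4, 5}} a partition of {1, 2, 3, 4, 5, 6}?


A partition requires: (1) non-empty parts, (2) pairwise disjoint, (3) union = U
Parts: {1, 6}, {2, 3}, {4, 5}
Union of parts: {1, 2, 3, 4, 5, 6}
U = {1, 2, 3, 4, 5, 6}
All non-empty? True
Pairwise disjoint? True
Covers U? True

Yes, valid partition


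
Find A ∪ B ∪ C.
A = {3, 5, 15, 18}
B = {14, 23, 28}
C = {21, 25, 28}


A ∪ B = {3, 5, 14, 15, 18, 23, 28}
(A ∪ B) ∪ C = {3, 5, 14, 15, 18, 21, 23, 25, 28}

A ∪ B ∪ C = {3, 5, 14, 15, 18, 21, 23, 25, 28}


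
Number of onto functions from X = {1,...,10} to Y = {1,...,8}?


n = |X| = 10, k = |Y| = 8. Surjections via inclusion-exclusion:
S(n,k) = Σ(-1)^i × C(k,i) × (k-i)^n, i=0 to k
i=0: (-1)^0×C(8,0)×8^10 = 1073741824
i=1: (-1)^1×C(8,1)×7^10 = -2259801992
i=2: (-1)^2×C(8,2)×6^10 = 1693052928
i=3: (-1)^3×C(8,3)×5^10 = -546875000
i=4: (-1)^4×C(8,4)×4^10 = 73400320
i=5: (-1)^5×C(8,5)×3^10 = -3306744
i=6: (-1)^6×C(8,6)×2^10 = 28672
i=7: (-1)^7×C(8,7)×1^10 = -8
i=8: (-1)^8×C(8,8)×0^10 = 0
Total = 30240000

Number of surjections = 30240000


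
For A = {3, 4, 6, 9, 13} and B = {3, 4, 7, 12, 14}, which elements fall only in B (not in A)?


A = {3, 4, 6, 9, 13}
B = {3, 4, 7, 12, 14}
Region: only in B (not in A)
Elements: {7, 12, 14}

Elements only in B (not in A): {7, 12, 14}


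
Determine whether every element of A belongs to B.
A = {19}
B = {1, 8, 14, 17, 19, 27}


A ⊆ B means every element of A is in B.
All elements of A are in B.
So A ⊆ B.

Yes, A ⊆ B


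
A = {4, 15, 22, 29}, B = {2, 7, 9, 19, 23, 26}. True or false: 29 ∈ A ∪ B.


A = {4, 15, 22, 29}, B = {2, 7, 9, 19, 23, 26}
A ∪ B = all elements in A or B
A ∪ B = {2, 4, 7, 9, 15, 19, 22, 23, 26, 29}
Checking if 29 ∈ A ∪ B
29 is in A ∪ B → True

29 ∈ A ∪ B


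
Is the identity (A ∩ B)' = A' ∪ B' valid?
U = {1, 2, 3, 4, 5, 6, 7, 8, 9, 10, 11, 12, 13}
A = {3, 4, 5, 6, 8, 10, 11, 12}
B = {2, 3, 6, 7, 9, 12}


LHS: A ∩ B = {3, 6, 12}
(A ∩ B)' = U \ (A ∩ B) = {1, 2, 4, 5, 7, 8, 9, 10, 11, 13}
A' = {1, 2, 7, 9, 13}, B' = {1, 4, 5, 8, 10, 11, 13}
Claimed RHS: A' ∪ B' = {1, 2, 4, 5, 7, 8, 9, 10, 11, 13}
Identity is VALID: LHS = RHS = {1, 2, 4, 5, 7, 8, 9, 10, 11, 13} ✓

Identity is valid. (A ∩ B)' = A' ∪ B' = {1, 2, 4, 5, 7, 8, 9, 10, 11, 13}


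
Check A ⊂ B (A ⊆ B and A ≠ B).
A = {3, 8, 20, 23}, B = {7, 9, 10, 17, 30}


A ⊂ B requires: A ⊆ B AND A ≠ B.
A ⊆ B? No
A ⊄ B, so A is not a proper subset.

No, A is not a proper subset of B


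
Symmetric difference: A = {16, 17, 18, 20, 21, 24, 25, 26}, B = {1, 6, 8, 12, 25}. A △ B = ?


A △ B = (A \ B) ∪ (B \ A) = elements in exactly one of A or B
A \ B = {16, 17, 18, 20, 21, 24, 26}
B \ A = {1, 6, 8, 12}
A △ B = {1, 6, 8, 12, 16, 17, 18, 20, 21, 24, 26}

A △ B = {1, 6, 8, 12, 16, 17, 18, 20, 21, 24, 26}


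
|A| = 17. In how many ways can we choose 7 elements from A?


C(n,k) = n! / (k!(n-k)!)
C(17,7) = 17! / (7!10!)
= 19448

C(17,7) = 19448


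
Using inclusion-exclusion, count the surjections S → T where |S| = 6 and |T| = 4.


n = |S| = 6, k = |T| = 4. Surjections via inclusion-exclusion:
S(n,k) = Σ(-1)^i × C(k,i) × (k-i)^n, i=0 to k
i=0: (-1)^0×C(4,0)×4^6 = 4096
i=1: (-1)^1×C(4,1)×3^6 = -2916
i=2: (-1)^2×C(4,2)×2^6 = 384
i=3: (-1)^3×C(4,3)×1^6 = -4
i=4: (-1)^4×C(4,4)×0^6 = 0
Total = 1560

Number of surjections = 1560


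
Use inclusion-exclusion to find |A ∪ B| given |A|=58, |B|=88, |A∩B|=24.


|A ∪ B| = |A| + |B| - |A ∩ B|
= 58 + 88 - 24
= 122

|A ∪ B| = 122


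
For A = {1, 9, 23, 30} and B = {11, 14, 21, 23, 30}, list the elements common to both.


A ∩ B = elements in both A and B
A = {1, 9, 23, 30}
B = {11, 14, 21, 23, 30}
A ∩ B = {23, 30}

A ∩ B = {23, 30}


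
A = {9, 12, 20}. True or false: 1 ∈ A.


A = {9, 12, 20}
Checking if 1 is in A
1 is not in A → False

1 ∉ A


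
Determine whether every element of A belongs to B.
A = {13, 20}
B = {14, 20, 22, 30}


A ⊆ B means every element of A is in B.
Elements in A not in B: {13}
So A ⊄ B.

No, A ⊄ B


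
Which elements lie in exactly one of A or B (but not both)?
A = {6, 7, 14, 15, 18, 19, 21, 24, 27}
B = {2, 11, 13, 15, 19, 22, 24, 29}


A △ B = (A \ B) ∪ (B \ A) = elements in exactly one of A or B
A \ B = {6, 7, 14, 18, 21, 27}
B \ A = {2, 11, 13, 22, 29}
A △ B = {2, 6, 7, 11, 13, 14, 18, 21, 22, 27, 29}

A △ B = {2, 6, 7, 11, 13, 14, 18, 21, 22, 27, 29}


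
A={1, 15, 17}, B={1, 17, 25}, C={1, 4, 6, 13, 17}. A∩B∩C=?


A ∩ B = {1, 17}
(A ∩ B) ∩ C = {1, 17}

A ∩ B ∩ C = {1, 17}


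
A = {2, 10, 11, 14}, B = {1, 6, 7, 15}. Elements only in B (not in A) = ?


A = {2, 10, 11, 14}
B = {1, 6, 7, 15}
Region: only in B (not in A)
Elements: {1, 6, 7, 15}

Elements only in B (not in A): {1, 6, 7, 15}


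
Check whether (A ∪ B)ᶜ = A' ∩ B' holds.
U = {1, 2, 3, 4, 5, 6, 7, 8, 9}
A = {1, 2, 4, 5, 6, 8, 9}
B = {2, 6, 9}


LHS: A ∪ B = {1, 2, 4, 5, 6, 8, 9}
(A ∪ B)' = U \ (A ∪ B) = {3, 7}
A' = {3, 7}, B' = {1, 3, 4, 5, 7, 8}
Claimed RHS: A' ∩ B' = {3, 7}
Identity is VALID: LHS = RHS = {3, 7} ✓

Identity is valid. (A ∪ B)' = A' ∩ B' = {3, 7}


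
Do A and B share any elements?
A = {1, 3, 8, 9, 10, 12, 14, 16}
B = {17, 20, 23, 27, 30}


Disjoint means A ∩ B = ∅.
A ∩ B = ∅
A ∩ B = ∅, so A and B are disjoint.

No — A and B share no elements (A ∩ B = ∅), so they are disjoint


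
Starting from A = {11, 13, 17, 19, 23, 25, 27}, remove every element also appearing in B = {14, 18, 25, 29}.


A \ B = elements in A but not in B
A = {11, 13, 17, 19, 23, 25, 27}
B = {14, 18, 25, 29}
Remove from A any elements in B
A \ B = {11, 13, 17, 19, 23, 27}

A \ B = {11, 13, 17, 19, 23, 27}


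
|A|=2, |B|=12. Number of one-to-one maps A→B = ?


An injection sends each of |A| = 2 inputs to a distinct output in B.
# injections = |B|·(|B|-1)·…·(|B|-|A|+1) = 12! / (12 - 2)!
= 12 × 11
= 132

Number of injections = 132


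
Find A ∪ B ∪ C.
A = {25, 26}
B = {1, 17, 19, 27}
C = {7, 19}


A ∪ B = {1, 17, 19, 25, 26, 27}
(A ∪ B) ∪ C = {1, 7, 17, 19, 25, 26, 27}

A ∪ B ∪ C = {1, 7, 17, 19, 25, 26, 27}


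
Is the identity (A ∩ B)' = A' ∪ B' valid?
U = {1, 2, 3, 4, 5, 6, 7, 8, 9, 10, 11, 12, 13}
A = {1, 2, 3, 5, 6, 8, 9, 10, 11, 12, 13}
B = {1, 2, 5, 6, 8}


LHS: A ∩ B = {1, 2, 5, 6, 8}
(A ∩ B)' = U \ (A ∩ B) = {3, 4, 7, 9, 10, 11, 12, 13}
A' = {4, 7}, B' = {3, 4, 7, 9, 10, 11, 12, 13}
Claimed RHS: A' ∪ B' = {3, 4, 7, 9, 10, 11, 12, 13}
Identity is VALID: LHS = RHS = {3, 4, 7, 9, 10, 11, 12, 13} ✓

Identity is valid. (A ∩ B)' = A' ∪ B' = {3, 4, 7, 9, 10, 11, 12, 13}


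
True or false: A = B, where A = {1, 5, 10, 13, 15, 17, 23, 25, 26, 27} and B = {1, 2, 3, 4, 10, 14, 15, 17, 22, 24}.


Two sets are equal iff they have exactly the same elements.
A = {1, 5, 10, 13, 15, 17, 23, 25, 26, 27}
B = {1, 2, 3, 4, 10, 14, 15, 17, 22, 24}
Differences: {2, 3, 4, 5, 13, 14, 22, 23, 24, 25, 26, 27}
A ≠ B

No, A ≠ B


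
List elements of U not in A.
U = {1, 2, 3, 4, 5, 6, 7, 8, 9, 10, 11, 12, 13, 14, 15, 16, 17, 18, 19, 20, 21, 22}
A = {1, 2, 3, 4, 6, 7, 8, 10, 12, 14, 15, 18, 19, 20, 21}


Aᶜ = U \ A = elements in U but not in A
U = {1, 2, 3, 4, 5, 6, 7, 8, 9, 10, 11, 12, 13, 14, 15, 16, 17, 18, 19, 20, 21, 22}
A = {1, 2, 3, 4, 6, 7, 8, 10, 12, 14, 15, 18, 19, 20, 21}
Aᶜ = {5, 9, 11, 13, 16, 17, 22}

Aᶜ = {5, 9, 11, 13, 16, 17, 22}


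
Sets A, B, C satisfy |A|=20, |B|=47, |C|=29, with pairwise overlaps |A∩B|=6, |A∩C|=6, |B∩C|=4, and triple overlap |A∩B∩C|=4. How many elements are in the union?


|A∪B∪C| = |A|+|B|+|C| - |A∩B|-|A∩C|-|B∩C| + |A∩B∩C|
= 20+47+29 - 6-6-4 + 4
= 96 - 16 + 4
= 84

|A ∪ B ∪ C| = 84


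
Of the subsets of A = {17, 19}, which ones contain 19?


A subset of A contains 19 iff the remaining 1 elements form any subset of A \ {19}.
Count: 2^(n-1) = 2^1 = 2
Subsets containing 19: {19}, {17, 19}

Subsets containing 19 (2 total): {19}, {17, 19}


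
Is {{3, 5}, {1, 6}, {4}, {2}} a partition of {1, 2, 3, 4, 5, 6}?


A partition requires: (1) non-empty parts, (2) pairwise disjoint, (3) union = U
Parts: {3, 5}, {1, 6}, {4}, {2}
Union of parts: {1, 2, 3, 4, 5, 6}
U = {1, 2, 3, 4, 5, 6}
All non-empty? True
Pairwise disjoint? True
Covers U? True

Yes, valid partition


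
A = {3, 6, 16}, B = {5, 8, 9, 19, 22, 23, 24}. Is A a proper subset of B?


A ⊂ B requires: A ⊆ B AND A ≠ B.
A ⊆ B? No
A ⊄ B, so A is not a proper subset.

No, A is not a proper subset of B


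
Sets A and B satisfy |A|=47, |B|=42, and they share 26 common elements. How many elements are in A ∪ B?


|A ∪ B| = |A| + |B| - |A ∩ B|
= 47 + 42 - 26
= 63

|A ∪ B| = 63


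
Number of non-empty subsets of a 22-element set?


Total subsets = 2^n = 2^22 = 4194304
Non-empty subsets exclude the empty set: 2^n - 1
= 4194304 - 1
= 4194303

Number of non-empty subsets = 4194303


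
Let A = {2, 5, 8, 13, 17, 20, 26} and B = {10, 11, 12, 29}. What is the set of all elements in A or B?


A ∪ B = all elements in A or B (or both)
A = {2, 5, 8, 13, 17, 20, 26}
B = {10, 11, 12, 29}
A ∪ B = {2, 5, 8, 10, 11, 12, 13, 17, 20, 26, 29}

A ∪ B = {2, 5, 8, 10, 11, 12, 13, 17, 20, 26, 29}


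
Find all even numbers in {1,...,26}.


Checking each candidate:
Condition: even numbers in {1,...,26}
Result = {2, 4, 6, 8, 10, 12, 14, 16, 18, 20, 22, 24, 26}

{2, 4, 6, 8, 10, 12, 14, 16, 18, 20, 22, 24, 26}


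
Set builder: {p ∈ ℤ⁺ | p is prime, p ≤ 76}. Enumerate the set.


Checking each candidate:
Condition: primes ≤ 76
Result = {2, 3, 5, 7, 11, 13, 17, 19, 23, 29, 31, 37, 41, 43, 47, 53, 59, 61, 67, 71, 73}

{2, 3, 5, 7, 11, 13, 17, 19, 23, 29, 31, 37, 41, 43, 47, 53, 59, 61, 67, 71, 73}


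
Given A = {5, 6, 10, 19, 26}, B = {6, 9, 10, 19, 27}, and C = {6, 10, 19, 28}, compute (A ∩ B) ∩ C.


A ∩ B = {6, 10, 19}
(A ∩ B) ∩ C = {6, 10, 19}

A ∩ B ∩ C = {6, 10, 19}


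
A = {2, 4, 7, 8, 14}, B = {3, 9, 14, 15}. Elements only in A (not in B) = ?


A = {2, 4, 7, 8, 14}
B = {3, 9, 14, 15}
Region: only in A (not in B)
Elements: {2, 4, 7, 8}

Elements only in A (not in B): {2, 4, 7, 8}


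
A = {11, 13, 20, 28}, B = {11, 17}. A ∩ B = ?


A ∩ B = elements in both A and B
A = {11, 13, 20, 28}
B = {11, 17}
A ∩ B = {11}

A ∩ B = {11}


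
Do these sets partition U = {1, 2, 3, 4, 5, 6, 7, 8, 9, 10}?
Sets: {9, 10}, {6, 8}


A partition requires: (1) non-empty parts, (2) pairwise disjoint, (3) union = U
Parts: {9, 10}, {6, 8}
Union of parts: {6, 8, 9, 10}
U = {1, 2, 3, 4, 5, 6, 7, 8, 9, 10}
All non-empty? True
Pairwise disjoint? True
Covers U? False

No, not a valid partition


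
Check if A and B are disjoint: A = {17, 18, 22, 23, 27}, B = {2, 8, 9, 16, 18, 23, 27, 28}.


Disjoint means A ∩ B = ∅.
A ∩ B = {18, 23, 27}
A ∩ B ≠ ∅, so A and B are NOT disjoint.

No, A and B are not disjoint (A ∩ B = {18, 23, 27})


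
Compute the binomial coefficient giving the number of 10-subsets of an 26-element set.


C(n,k) = n! / (k!(n-k)!)
C(26,10) = 26! / (10!16!)
= 5311735

C(26,10) = 5311735


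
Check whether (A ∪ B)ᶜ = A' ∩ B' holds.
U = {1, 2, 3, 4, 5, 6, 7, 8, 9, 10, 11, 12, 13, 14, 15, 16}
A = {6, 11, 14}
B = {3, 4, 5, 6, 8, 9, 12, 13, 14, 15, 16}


LHS: A ∪ B = {3, 4, 5, 6, 8, 9, 11, 12, 13, 14, 15, 16}
(A ∪ B)' = U \ (A ∪ B) = {1, 2, 7, 10}
A' = {1, 2, 3, 4, 5, 7, 8, 9, 10, 12, 13, 15, 16}, B' = {1, 2, 7, 10, 11}
Claimed RHS: A' ∩ B' = {1, 2, 7, 10}
Identity is VALID: LHS = RHS = {1, 2, 7, 10} ✓

Identity is valid. (A ∪ B)' = A' ∩ B' = {1, 2, 7, 10}


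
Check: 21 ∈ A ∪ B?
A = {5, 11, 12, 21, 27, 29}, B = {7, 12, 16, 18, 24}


A = {5, 11, 12, 21, 27, 29}, B = {7, 12, 16, 18, 24}
A ∪ B = all elements in A or B
A ∪ B = {5, 7, 11, 12, 16, 18, 21, 24, 27, 29}
Checking if 21 ∈ A ∪ B
21 is in A ∪ B → True

21 ∈ A ∪ B


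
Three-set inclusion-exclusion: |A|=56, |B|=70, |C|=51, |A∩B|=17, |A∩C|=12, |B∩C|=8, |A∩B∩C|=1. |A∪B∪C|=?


|A∪B∪C| = |A|+|B|+|C| - |A∩B|-|A∩C|-|B∩C| + |A∩B∩C|
= 56+70+51 - 17-12-8 + 1
= 177 - 37 + 1
= 141

|A ∪ B ∪ C| = 141


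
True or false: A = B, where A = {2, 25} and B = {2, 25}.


Two sets are equal iff they have exactly the same elements.
A = {2, 25}
B = {2, 25}
Same elements → A = B

Yes, A = B


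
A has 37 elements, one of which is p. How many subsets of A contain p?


Subsets of A containing p correspond to subsets of A \ {p}, which has 36 elements.
Count = 2^(n-1) = 2^36
= 68719476736

Number of subsets containing p = 68719476736


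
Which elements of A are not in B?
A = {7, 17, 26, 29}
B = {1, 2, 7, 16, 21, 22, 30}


A \ B = elements in A but not in B
A = {7, 17, 26, 29}
B = {1, 2, 7, 16, 21, 22, 30}
Remove from A any elements in B
A \ B = {17, 26, 29}

A \ B = {17, 26, 29}


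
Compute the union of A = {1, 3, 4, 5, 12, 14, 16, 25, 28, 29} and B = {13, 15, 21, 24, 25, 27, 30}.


A ∪ B = all elements in A or B (or both)
A = {1, 3, 4, 5, 12, 14, 16, 25, 28, 29}
B = {13, 15, 21, 24, 25, 27, 30}
A ∪ B = {1, 3, 4, 5, 12, 13, 14, 15, 16, 21, 24, 25, 27, 28, 29, 30}

A ∪ B = {1, 3, 4, 5, 12, 13, 14, 15, 16, 21, 24, 25, 27, 28, 29, 30}


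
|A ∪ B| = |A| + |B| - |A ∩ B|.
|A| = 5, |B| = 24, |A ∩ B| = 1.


|A ∪ B| = |A| + |B| - |A ∩ B|
= 5 + 24 - 1
= 28

|A ∪ B| = 28


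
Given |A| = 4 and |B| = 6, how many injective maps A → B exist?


An injection sends each of |A| = 4 inputs to a distinct output in B.
# injections = |B|·(|B|-1)·…·(|B|-|A|+1) = 6! / (6 - 4)!
= 6 × 5 × 4 × 3
= 360

Number of injections = 360


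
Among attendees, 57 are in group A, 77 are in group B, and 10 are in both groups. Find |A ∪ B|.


|A ∪ B| = |A| + |B| - |A ∩ B|
= 57 + 77 - 10
= 124

|A ∪ B| = 124


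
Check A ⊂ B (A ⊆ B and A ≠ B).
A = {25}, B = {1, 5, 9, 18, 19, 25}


A ⊂ B requires: A ⊆ B AND A ≠ B.
A ⊆ B? Yes
A = B? No
A ⊂ B: Yes (A is a proper subset of B)

Yes, A ⊂ B


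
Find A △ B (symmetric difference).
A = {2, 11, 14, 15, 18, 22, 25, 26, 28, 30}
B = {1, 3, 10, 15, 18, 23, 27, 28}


A △ B = (A \ B) ∪ (B \ A) = elements in exactly one of A or B
A \ B = {2, 11, 14, 22, 25, 26, 30}
B \ A = {1, 3, 10, 23, 27}
A △ B = {1, 2, 3, 10, 11, 14, 22, 23, 25, 26, 27, 30}

A △ B = {1, 2, 3, 10, 11, 14, 22, 23, 25, 26, 27, 30}


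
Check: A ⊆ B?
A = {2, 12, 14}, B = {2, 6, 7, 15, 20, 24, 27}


A ⊆ B means every element of A is in B.
Elements in A not in B: {12, 14}
So A ⊄ B.

No, A ⊄ B


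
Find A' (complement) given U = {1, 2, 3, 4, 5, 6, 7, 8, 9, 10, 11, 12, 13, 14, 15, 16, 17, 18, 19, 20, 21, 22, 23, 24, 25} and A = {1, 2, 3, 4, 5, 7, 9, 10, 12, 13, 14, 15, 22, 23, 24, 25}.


Aᶜ = U \ A = elements in U but not in A
U = {1, 2, 3, 4, 5, 6, 7, 8, 9, 10, 11, 12, 13, 14, 15, 16, 17, 18, 19, 20, 21, 22, 23, 24, 25}
A = {1, 2, 3, 4, 5, 7, 9, 10, 12, 13, 14, 15, 22, 23, 24, 25}
Aᶜ = {6, 8, 11, 16, 17, 18, 19, 20, 21}

Aᶜ = {6, 8, 11, 16, 17, 18, 19, 20, 21}


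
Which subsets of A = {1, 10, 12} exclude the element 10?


A subset of A that omits 10 is a subset of A \ {10}, so there are 2^(n-1) = 2^2 = 4 of them.
Subsets excluding 10: ∅, {1}, {12}, {1, 12}

Subsets excluding 10 (4 total): ∅, {1}, {12}, {1, 12}


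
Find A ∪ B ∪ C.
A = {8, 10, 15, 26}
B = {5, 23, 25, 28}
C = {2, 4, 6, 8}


A ∪ B = {5, 8, 10, 15, 23, 25, 26, 28}
(A ∪ B) ∪ C = {2, 4, 5, 6, 8, 10, 15, 23, 25, 26, 28}

A ∪ B ∪ C = {2, 4, 5, 6, 8, 10, 15, 23, 25, 26, 28}


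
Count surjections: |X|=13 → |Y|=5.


n = |X| = 13, k = |Y| = 5. Surjections via inclusion-exclusion:
S(n,k) = Σ(-1)^i × C(k,i) × (k-i)^n, i=0 to k
i=0: (-1)^0×C(5,0)×5^13 = 1220703125
i=1: (-1)^1×C(5,1)×4^13 = -335544320
i=2: (-1)^2×C(5,2)×3^13 = 15943230
i=3: (-1)^3×C(5,3)×2^13 = -81920
i=4: (-1)^4×C(5,4)×1^13 = 5
i=5: (-1)^5×C(5,5)×0^13 = 0
Total = 901020120

Number of surjections = 901020120


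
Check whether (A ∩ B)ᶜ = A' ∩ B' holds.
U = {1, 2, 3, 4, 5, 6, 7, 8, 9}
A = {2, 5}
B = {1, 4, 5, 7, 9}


LHS: A ∩ B = {5}
(A ∩ B)' = U \ (A ∩ B) = {1, 2, 3, 4, 6, 7, 8, 9}
A' = {1, 3, 4, 6, 7, 8, 9}, B' = {2, 3, 6, 8}
Claimed RHS: A' ∩ B' = {3, 6, 8}
Identity is INVALID: LHS = {1, 2, 3, 4, 6, 7, 8, 9} but the RHS claimed here equals {3, 6, 8}. The correct form is (A ∩ B)' = A' ∪ B'.

Identity is invalid: (A ∩ B)' = {1, 2, 3, 4, 6, 7, 8, 9} but A' ∩ B' = {3, 6, 8}. The correct De Morgan law is (A ∩ B)' = A' ∪ B'.


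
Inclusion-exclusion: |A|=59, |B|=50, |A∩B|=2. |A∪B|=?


|A ∪ B| = |A| + |B| - |A ∩ B|
= 59 + 50 - 2
= 107

|A ∪ B| = 107


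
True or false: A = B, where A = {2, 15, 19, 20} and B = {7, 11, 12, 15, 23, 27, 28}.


Two sets are equal iff they have exactly the same elements.
A = {2, 15, 19, 20}
B = {7, 11, 12, 15, 23, 27, 28}
Differences: {2, 7, 11, 12, 19, 20, 23, 27, 28}
A ≠ B

No, A ≠ B


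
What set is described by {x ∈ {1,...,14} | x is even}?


Checking each candidate:
Condition: even numbers in {1,...,14}
Result = {2, 4, 6, 8, 10, 12, 14}

{2, 4, 6, 8, 10, 12, 14}


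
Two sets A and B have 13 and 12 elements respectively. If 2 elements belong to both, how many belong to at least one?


|A ∪ B| = |A| + |B| - |A ∩ B|
= 13 + 12 - 2
= 23

|A ∪ B| = 23


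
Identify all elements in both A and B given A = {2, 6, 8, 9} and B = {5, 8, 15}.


A = {2, 6, 8, 9}
B = {5, 8, 15}
Region: in both A and B
Elements: {8}

Elements in both A and B: {8}


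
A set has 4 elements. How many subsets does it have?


Number of subsets = 2^n
= 2^4
= 16

|P(A)| = 16


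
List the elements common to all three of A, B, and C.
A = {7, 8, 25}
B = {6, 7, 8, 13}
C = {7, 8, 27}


A ∩ B = {7, 8}
(A ∩ B) ∩ C = {7, 8}

A ∩ B ∩ C = {7, 8}


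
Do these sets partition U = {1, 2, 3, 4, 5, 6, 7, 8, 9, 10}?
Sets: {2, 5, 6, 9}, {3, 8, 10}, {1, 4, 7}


A partition requires: (1) non-empty parts, (2) pairwise disjoint, (3) union = U
Parts: {2, 5, 6, 9}, {3, 8, 10}, {1, 4, 7}
Union of parts: {1, 2, 3, 4, 5, 6, 7, 8, 9, 10}
U = {1, 2, 3, 4, 5, 6, 7, 8, 9, 10}
All non-empty? True
Pairwise disjoint? True
Covers U? True

Yes, valid partition


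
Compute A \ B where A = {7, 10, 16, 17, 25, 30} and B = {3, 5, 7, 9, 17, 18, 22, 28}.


A \ B = elements in A but not in B
A = {7, 10, 16, 17, 25, 30}
B = {3, 5, 7, 9, 17, 18, 22, 28}
Remove from A any elements in B
A \ B = {10, 16, 25, 30}

A \ B = {10, 16, 25, 30}


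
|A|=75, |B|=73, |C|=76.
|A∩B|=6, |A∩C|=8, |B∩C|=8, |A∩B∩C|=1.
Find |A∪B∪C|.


|A∪B∪C| = |A|+|B|+|C| - |A∩B|-|A∩C|-|B∩C| + |A∩B∩C|
= 75+73+76 - 6-8-8 + 1
= 224 - 22 + 1
= 203

|A ∪ B ∪ C| = 203


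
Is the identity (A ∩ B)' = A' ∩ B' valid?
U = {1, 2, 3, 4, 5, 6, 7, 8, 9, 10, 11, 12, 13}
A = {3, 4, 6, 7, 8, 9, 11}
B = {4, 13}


LHS: A ∩ B = {4}
(A ∩ B)' = U \ (A ∩ B) = {1, 2, 3, 5, 6, 7, 8, 9, 10, 11, 12, 13}
A' = {1, 2, 5, 10, 12, 13}, B' = {1, 2, 3, 5, 6, 7, 8, 9, 10, 11, 12}
Claimed RHS: A' ∩ B' = {1, 2, 5, 10, 12}
Identity is INVALID: LHS = {1, 2, 3, 5, 6, 7, 8, 9, 10, 11, 12, 13} but the RHS claimed here equals {1, 2, 5, 10, 12}. The correct form is (A ∩ B)' = A' ∪ B'.

Identity is invalid: (A ∩ B)' = {1, 2, 3, 5, 6, 7, 8, 9, 10, 11, 12, 13} but A' ∩ B' = {1, 2, 5, 10, 12}. The correct De Morgan law is (A ∩ B)' = A' ∪ B'.


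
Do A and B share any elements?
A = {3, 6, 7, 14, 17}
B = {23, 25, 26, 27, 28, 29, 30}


Disjoint means A ∩ B = ∅.
A ∩ B = ∅
A ∩ B = ∅, so A and B are disjoint.

No — A and B share no elements (A ∩ B = ∅), so they are disjoint


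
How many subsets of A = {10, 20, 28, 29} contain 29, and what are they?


A subset of A contains 29 iff the remaining 3 elements form any subset of A \ {29}.
Count: 2^(n-1) = 2^3 = 8
Subsets containing 29: {29}, {10, 29}, {20, 29}, {28, 29}, {10, 20, 29}, {10, 28, 29}, {20, 28, 29}, {10, 20, 28, 29}

Subsets containing 29 (8 total): {29}, {10, 29}, {20, 29}, {28, 29}, {10, 20, 29}, {10, 28, 29}, {20, 28, 29}, {10, 20, 28, 29}


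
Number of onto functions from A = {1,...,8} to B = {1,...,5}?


n = |A| = 8, k = |B| = 5. Surjections via inclusion-exclusion:
S(n,k) = Σ(-1)^i × C(k,i) × (k-i)^n, i=0 to k
i=0: (-1)^0×C(5,0)×5^8 = 390625
i=1: (-1)^1×C(5,1)×4^8 = -327680
i=2: (-1)^2×C(5,2)×3^8 = 65610
i=3: (-1)^3×C(5,3)×2^8 = -2560
i=4: (-1)^4×C(5,4)×1^8 = 5
i=5: (-1)^5×C(5,5)×0^8 = 0
Total = 126000

Number of surjections = 126000


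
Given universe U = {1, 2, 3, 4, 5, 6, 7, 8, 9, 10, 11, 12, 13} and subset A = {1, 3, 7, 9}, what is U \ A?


Aᶜ = U \ A = elements in U but not in A
U = {1, 2, 3, 4, 5, 6, 7, 8, 9, 10, 11, 12, 13}
A = {1, 3, 7, 9}
Aᶜ = {2, 4, 5, 6, 8, 10, 11, 12, 13}

Aᶜ = {2, 4, 5, 6, 8, 10, 11, 12, 13}


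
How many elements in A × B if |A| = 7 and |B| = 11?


|A × B| = |A| × |B|
= 7 × 11
= 77

|A × B| = 77


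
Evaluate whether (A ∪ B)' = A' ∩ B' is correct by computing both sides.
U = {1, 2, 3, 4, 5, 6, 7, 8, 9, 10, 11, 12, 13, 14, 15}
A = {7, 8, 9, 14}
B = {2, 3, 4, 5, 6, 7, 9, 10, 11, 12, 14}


LHS: A ∪ B = {2, 3, 4, 5, 6, 7, 8, 9, 10, 11, 12, 14}
(A ∪ B)' = U \ (A ∪ B) = {1, 13, 15}
A' = {1, 2, 3, 4, 5, 6, 10, 11, 12, 13, 15}, B' = {1, 8, 13, 15}
Claimed RHS: A' ∩ B' = {1, 13, 15}
Identity is VALID: LHS = RHS = {1, 13, 15} ✓

Identity is valid. (A ∪ B)' = A' ∩ B' = {1, 13, 15}


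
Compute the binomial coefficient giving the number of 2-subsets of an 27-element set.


C(n,k) = n! / (k!(n-k)!)
C(27,2) = 27! / (2!25!)
= 351

C(27,2) = 351


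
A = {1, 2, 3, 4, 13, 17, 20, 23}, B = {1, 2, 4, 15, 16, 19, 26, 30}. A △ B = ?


A △ B = (A \ B) ∪ (B \ A) = elements in exactly one of A or B
A \ B = {3, 13, 17, 20, 23}
B \ A = {15, 16, 19, 26, 30}
A △ B = {3, 13, 15, 16, 17, 19, 20, 23, 26, 30}

A △ B = {3, 13, 15, 16, 17, 19, 20, 23, 26, 30}


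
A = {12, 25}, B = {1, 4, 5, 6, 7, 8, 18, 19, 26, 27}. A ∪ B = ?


A ∪ B = all elements in A or B (or both)
A = {12, 25}
B = {1, 4, 5, 6, 7, 8, 18, 19, 26, 27}
A ∪ B = {1, 4, 5, 6, 7, 8, 12, 18, 19, 25, 26, 27}

A ∪ B = {1, 4, 5, 6, 7, 8, 12, 18, 19, 25, 26, 27}


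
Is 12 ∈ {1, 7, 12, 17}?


A = {1, 7, 12, 17}
Checking if 12 is in A
12 is in A → True

12 ∈ A


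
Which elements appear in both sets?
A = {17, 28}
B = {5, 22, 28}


A ∩ B = elements in both A and B
A = {17, 28}
B = {5, 22, 28}
A ∩ B = {28}

A ∩ B = {28}


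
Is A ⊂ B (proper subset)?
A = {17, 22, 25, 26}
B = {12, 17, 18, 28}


A ⊂ B requires: A ⊆ B AND A ≠ B.
A ⊆ B? No
A ⊄ B, so A is not a proper subset.

No, A is not a proper subset of B


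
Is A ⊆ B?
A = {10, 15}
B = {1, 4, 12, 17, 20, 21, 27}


A ⊆ B means every element of A is in B.
Elements in A not in B: {10, 15}
So A ⊄ B.

No, A ⊄ B


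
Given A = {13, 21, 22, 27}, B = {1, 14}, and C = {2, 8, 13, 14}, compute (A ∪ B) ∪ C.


A ∪ B = {1, 13, 14, 21, 22, 27}
(A ∪ B) ∪ C = {1, 2, 8, 13, 14, 21, 22, 27}

A ∪ B ∪ C = {1, 2, 8, 13, 14, 21, 22, 27}


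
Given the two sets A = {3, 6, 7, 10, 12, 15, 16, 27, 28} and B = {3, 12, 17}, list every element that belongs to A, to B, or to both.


A ∪ B = all elements in A or B (or both)
A = {3, 6, 7, 10, 12, 15, 16, 27, 28}
B = {3, 12, 17}
A ∪ B = {3, 6, 7, 10, 12, 15, 16, 17, 27, 28}

A ∪ B = {3, 6, 7, 10, 12, 15, 16, 17, 27, 28}


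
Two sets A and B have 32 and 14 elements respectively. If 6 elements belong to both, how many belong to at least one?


|A ∪ B| = |A| + |B| - |A ∩ B|
= 32 + 14 - 6
= 40

|A ∪ B| = 40


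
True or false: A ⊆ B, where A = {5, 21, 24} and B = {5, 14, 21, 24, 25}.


A ⊆ B means every element of A is in B.
All elements of A are in B.
So A ⊆ B.

Yes, A ⊆ B


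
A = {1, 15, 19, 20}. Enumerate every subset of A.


|A| = 4, so |P(A)| = 2^4 = 16
Enumerate subsets by cardinality (0 to 4):
∅, {1}, {15}, {19}, {20}, {1, 15}, {1, 19}, {1, 20}, {15, 19}, {15, 20}, {19, 20}, {1, 15, 19}, {1, 15, 20}, {1, 19, 20}, {15, 19, 20}, {1, 15, 19, 20}

P(A) has 16 subsets: ∅, {1}, {15}, {19}, {20}, {1, 15}, {1, 19}, {1, 20}, {15, 19}, {15, 20}, {19, 20}, {1, 15, 19}, {1, 15, 20}, {1, 19, 20}, {15, 19, 20}, {1, 15, 19, 20}


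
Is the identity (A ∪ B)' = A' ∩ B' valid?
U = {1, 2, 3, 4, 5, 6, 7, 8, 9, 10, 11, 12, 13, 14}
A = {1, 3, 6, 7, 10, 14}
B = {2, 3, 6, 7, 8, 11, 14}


LHS: A ∪ B = {1, 2, 3, 6, 7, 8, 10, 11, 14}
(A ∪ B)' = U \ (A ∪ B) = {4, 5, 9, 12, 13}
A' = {2, 4, 5, 8, 9, 11, 12, 13}, B' = {1, 4, 5, 9, 10, 12, 13}
Claimed RHS: A' ∩ B' = {4, 5, 9, 12, 13}
Identity is VALID: LHS = RHS = {4, 5, 9, 12, 13} ✓

Identity is valid. (A ∪ B)' = A' ∩ B' = {4, 5, 9, 12, 13}


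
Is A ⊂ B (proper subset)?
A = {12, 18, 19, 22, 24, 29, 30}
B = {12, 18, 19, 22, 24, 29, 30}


A ⊂ B requires: A ⊆ B AND A ≠ B.
A ⊆ B? Yes
A = B? Yes
A = B, so A is not a PROPER subset.

No, A is not a proper subset of B


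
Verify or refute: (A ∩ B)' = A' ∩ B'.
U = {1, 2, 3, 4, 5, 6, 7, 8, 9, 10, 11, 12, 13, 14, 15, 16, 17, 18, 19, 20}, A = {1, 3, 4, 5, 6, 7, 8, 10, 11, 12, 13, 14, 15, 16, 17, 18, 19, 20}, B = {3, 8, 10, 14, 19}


LHS: A ∩ B = {3, 8, 10, 14, 19}
(A ∩ B)' = U \ (A ∩ B) = {1, 2, 4, 5, 6, 7, 9, 11, 12, 13, 15, 16, 17, 18, 20}
A' = {2, 9}, B' = {1, 2, 4, 5, 6, 7, 9, 11, 12, 13, 15, 16, 17, 18, 20}
Claimed RHS: A' ∩ B' = {2, 9}
Identity is INVALID: LHS = {1, 2, 4, 5, 6, 7, 9, 11, 12, 13, 15, 16, 17, 18, 20} but the RHS claimed here equals {2, 9}. The correct form is (A ∩ B)' = A' ∪ B'.

Identity is invalid: (A ∩ B)' = {1, 2, 4, 5, 6, 7, 9, 11, 12, 13, 15, 16, 17, 18, 20} but A' ∩ B' = {2, 9}. The correct De Morgan law is (A ∩ B)' = A' ∪ B'.


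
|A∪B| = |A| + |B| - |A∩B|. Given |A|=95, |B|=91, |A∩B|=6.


|A ∪ B| = |A| + |B| - |A ∩ B|
= 95 + 91 - 6
= 180

|A ∪ B| = 180
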